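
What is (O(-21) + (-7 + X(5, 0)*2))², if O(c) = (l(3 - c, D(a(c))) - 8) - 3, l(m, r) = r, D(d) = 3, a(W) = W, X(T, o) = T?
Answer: 25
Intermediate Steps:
O(c) = -8 (O(c) = (3 - 8) - 3 = -5 - 3 = -8)
(O(-21) + (-7 + X(5, 0)*2))² = (-8 + (-7 + 5*2))² = (-8 + (-7 + 10))² = (-8 + 3)² = (-5)² = 25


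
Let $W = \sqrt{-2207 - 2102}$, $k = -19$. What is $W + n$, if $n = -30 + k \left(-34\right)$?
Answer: $616 + i \sqrt{4309} \approx 616.0 + 65.643 i$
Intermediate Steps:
$W = i \sqrt{4309}$ ($W = \sqrt{-4309} = i \sqrt{4309} \approx 65.643 i$)
$n = 616$ ($n = -30 - -646 = -30 + 646 = 616$)
$W + n = i \sqrt{4309} + 616 = 616 + i \sqrt{4309}$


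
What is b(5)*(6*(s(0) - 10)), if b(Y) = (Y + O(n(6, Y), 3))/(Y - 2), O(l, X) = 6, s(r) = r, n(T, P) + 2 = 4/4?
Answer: -220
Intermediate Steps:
n(T, P) = -1 (n(T, P) = -2 + 4/4 = -2 + 4*(¼) = -2 + 1 = -1)
b(Y) = (6 + Y)/(-2 + Y) (b(Y) = (Y + 6)/(Y - 2) = (6 + Y)/(-2 + Y))
b(5)*(6*(s(0) - 10)) = ((6 + 5)/(-2 + 5))*(6*(0 - 10)) = (11/3)*(6*(-10)) = ((⅓)*11)*(-60) = (11/3)*(-60) = -220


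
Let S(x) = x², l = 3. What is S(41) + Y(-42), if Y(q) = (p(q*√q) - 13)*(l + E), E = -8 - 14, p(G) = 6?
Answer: 1814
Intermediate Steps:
E = -22
Y(q) = 133 (Y(q) = (6 - 13)*(3 - 22) = -7*(-19) = 133)
S(41) + Y(-42) = 41² + 133 = 1681 + 133 = 1814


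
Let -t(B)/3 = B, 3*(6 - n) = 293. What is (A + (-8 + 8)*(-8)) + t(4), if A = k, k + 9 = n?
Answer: -338/3 ≈ -112.67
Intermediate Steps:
n = -275/3 (n = 6 - ⅓*293 = 6 - 293/3 = -275/3 ≈ -91.667)
k = -302/3 (k = -9 - 275/3 = -302/3 ≈ -100.67)
t(B) = -3*B
A = -302/3 ≈ -100.67
(A + (-8 + 8)*(-8)) + t(4) = (-302/3 + (-8 + 8)*(-8)) - 3*4 = (-302/3 + 0*(-8)) - 12 = (-302/3 + 0) - 12 = -302/3 - 12 = -338/3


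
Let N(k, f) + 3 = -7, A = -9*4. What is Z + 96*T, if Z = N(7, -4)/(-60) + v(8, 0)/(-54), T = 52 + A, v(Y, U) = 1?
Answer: 41476/27 ≈ 1536.1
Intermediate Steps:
A = -36
N(k, f) = -10 (N(k, f) = -3 - 7 = -10)
T = 16 (T = 52 - 36 = 16)
Z = 4/27 (Z = -10/(-60) + 1/(-54) = -10*(-1/60) + 1*(-1/54) = ⅙ - 1/54 = 4/27 ≈ 0.14815)
Z + 96*T = 4/27 + 96*16 = 4/27 + 1536 = 41476/27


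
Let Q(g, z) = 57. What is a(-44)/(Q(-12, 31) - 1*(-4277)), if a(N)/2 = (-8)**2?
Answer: 64/2167 ≈ 0.029534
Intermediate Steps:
a(N) = 128 (a(N) = 2*(-8)**2 = 2*64 = 128)
a(-44)/(Q(-12, 31) - 1*(-4277)) = 128/(57 - 1*(-4277)) = 128/(57 + 4277) = 128/4334 = 128*(1/4334) = 64/2167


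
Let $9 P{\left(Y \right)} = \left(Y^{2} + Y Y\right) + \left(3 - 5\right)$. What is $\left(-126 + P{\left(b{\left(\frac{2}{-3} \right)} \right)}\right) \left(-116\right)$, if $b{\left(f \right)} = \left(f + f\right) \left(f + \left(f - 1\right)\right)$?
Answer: $\frac{10491968}{729} \approx 14392.0$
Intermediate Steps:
$b{\left(f \right)} = 2 f \left(-1 + 2 f\right)$ ($b{\left(f \right)} = 2 f \left(f + \left(-1 + f\right)\right) = 2 f \left(-1 + 2 f\right)$)
$P{\left(Y \right)} = - \frac{2}{9} + \frac{2 Y^{2}}{9}$ ($P{\left(Y \right)} = \frac{\left(Y^{2} + Y Y\right) + \left(3 - 5\right)}{9} = \frac{\left(Y^{2} + Y^{2}\right) - 2}{9} = \frac{2 Y^{2} - 2}{9} = \frac{-2 + 2 Y^{2}}{9} = - \frac{2}{9} + \frac{2 Y^{2}}{9}$)
$\left(-126 + P{\left(b{\left(\frac{2}{-3} \right)} \right)}\right) \left(-116\right) = \left(-126 - \left(\frac{2}{9} - \frac{2 \left(2 \frac{2}{-3} \left(-1 + 2 \frac{2}{-3}\right)\right)^{2}}{9}\right)\right) \left(-116\right) = \left(-126 - \left(\frac{2}{9} - \frac{2 \left(2 \cdot 2 \left(- \frac{1}{3}\right) \left(-1 + 2 \cdot 2 \left(- \frac{1}{3}\right)\right)\right)^{2}}{9}\right)\right) \left(-116\right) = \left(-126 - \left(\frac{2}{9} - \frac{2 \left(2 \left(- \frac{2}{3}\right) \left(-1 + 2 \left(- \frac{2}{3}\right)\right)\right)^{2}}{9}\right)\right) \left(-116\right) = \left(-126 - \left(\frac{2}{9} - \frac{2 \left(2 \left(- \frac{2}{3}\right) \left(-1 - \frac{4}{3}\right)\right)^{2}}{9}\right)\right) \left(-116\right) = \left(-126 - \left(\frac{2}{9} - \frac{2 \left(2 \left(- \frac{2}{3}\right) \left(- \frac{7}{3}\right)\right)^{2}}{9}\right)\right) \left(-116\right) = \left(-126 - \left(\frac{2}{9} - \frac{2 \left(\frac{28}{9}\right)^{2}}{9}\right)\right) \left(-116\right) = \left(-126 + \left(- \frac{2}{9} + \frac{2}{9} \cdot \frac{784}{81}\right)\right) \left(-116\right) = \left(-126 + \left(- \frac{2}{9} + \frac{1568}{729}\right)\right) \left(-116\right) = \left(-126 + \frac{1406}{729}\right) \left(-116\right) = \left(- \frac{90448}{729}\right) \left(-116\right) = \frac{10491968}{729}$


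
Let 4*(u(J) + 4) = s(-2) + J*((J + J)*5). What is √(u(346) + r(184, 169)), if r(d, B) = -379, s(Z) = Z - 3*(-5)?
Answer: 9*√14761/2 ≈ 546.73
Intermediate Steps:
s(Z) = 15 + Z (s(Z) = Z + 15 = 15 + Z)
u(J) = -¾ + 5*J²/2 (u(J) = -4 + ((15 - 2) + J*((J + J)*5))/4 = -4 + (13 + J*((2*J)*5))/4 = -4 + (13 + J*(10*J))/4 = -4 + (13 + 10*J²)/4 = -4 + (13/4 + 5*J²/2) = -¾ + 5*J²/2)
√(u(346) + r(184, 169)) = √((-¾ + (5/2)*346²) - 379) = √((-¾ + (5/2)*119716) - 379) = √((-¾ + 299290) - 379) = √(1197157/4 - 379) = √(1195641/4) = 9*√14761/2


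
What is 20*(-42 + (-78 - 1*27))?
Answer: -2940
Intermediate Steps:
20*(-42 + (-78 - 1*27)) = 20*(-42 + (-78 - 27)) = 20*(-42 - 105) = 20*(-147) = -2940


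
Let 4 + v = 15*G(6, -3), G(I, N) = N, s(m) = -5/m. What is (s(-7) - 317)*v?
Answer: 15498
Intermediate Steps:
v = -49 (v = -4 + 15*(-3) = -4 - 45 = -49)
(s(-7) - 317)*v = (-5/(-7) - 317)*(-49) = (-5*(-⅐) - 317)*(-49) = (5/7 - 317)*(-49) = -2214/7*(-49) = 15498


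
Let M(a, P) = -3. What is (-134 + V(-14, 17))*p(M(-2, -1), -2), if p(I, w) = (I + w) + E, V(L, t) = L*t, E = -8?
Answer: 4836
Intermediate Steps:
p(I, w) = -8 + I + w (p(I, w) = (I + w) - 8 = -8 + I + w)
(-134 + V(-14, 17))*p(M(-2, -1), -2) = (-134 - 14*17)*(-8 - 3 - 2) = (-134 - 238)*(-13) = -372*(-13) = 4836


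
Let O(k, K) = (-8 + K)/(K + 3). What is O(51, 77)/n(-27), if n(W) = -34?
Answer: -69/2720 ≈ -0.025368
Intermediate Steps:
O(k, K) = (-8 + K)/(3 + K)
O(51, 77)/n(-27) = ((-8 + 77)/(3 + 77))/(-34) = (69/80)*(-1/34) = -69/2720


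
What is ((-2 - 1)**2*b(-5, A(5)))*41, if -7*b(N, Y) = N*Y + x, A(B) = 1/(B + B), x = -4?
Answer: 3321/14 ≈ 237.21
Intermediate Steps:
A(B) = 1/(2*B)
b(N, Y) = 4/7 - N*Y/7 (b(N, Y) = -(N*Y - 4)/7 = -(-4 + N*Y)/7 = 4/7 - N*Y/7)
((-2 - 1)**2*b(-5, A(5)))*41 = ((-2 - 1)**2*(4/7 - 1/7*(-5)*(1/2)/5))*41 = ((-3)**2*(4/7 - 1/7*(-5)*(1/2)*(1/5)))*41 = (9*(4/7 - 1/7*(-5)*1/10))*41 = (9*(4/7 + 1/14))*41 = (9*(9/14))*41 = (81/14)*41 = 3321/14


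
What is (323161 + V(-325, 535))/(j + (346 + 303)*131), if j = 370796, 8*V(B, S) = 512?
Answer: 64645/91163 ≈ 0.70911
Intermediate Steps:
V(B, S) = 64 (V(B, S) = (1/8)*512 = 64)
(323161 + V(-325, 535))/(j + (346 + 303)*131) = (323161 + 64)/(370796 + (346 + 303)*131) = 323225/(370796 + 649*131) = 323225/(370796 + 85019) = 323225/455815 = 323225*(1/455815) = 64645/91163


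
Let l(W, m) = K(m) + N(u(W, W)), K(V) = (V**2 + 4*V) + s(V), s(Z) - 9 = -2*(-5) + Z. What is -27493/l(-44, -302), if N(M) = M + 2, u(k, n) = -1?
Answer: -19/62 ≈ -0.30645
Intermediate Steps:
s(Z) = 19 + Z (s(Z) = 9 + (-2*(-5) + Z) = 9 + (10 + Z) = 19 + Z)
K(V) = 19 + V**2 + 5*V (K(V) = (V**2 + 4*V) + (19 + V) = 19 + V**2 + 5*V)
N(M) = 2 + M
l(W, m) = 20 + m**2 + 5*m (l(W, m) = (19 + m**2 + 5*m) + (2 - 1) = (19 + m**2 + 5*m) + 1 = 20 + m**2 + 5*m)
-27493/l(-44, -302) = -27493/(20 + (-302)**2 + 5*(-302)) = -27493/(20 + 91204 - 1510) = -27493/89714 = -27493*1/89714 = -19/62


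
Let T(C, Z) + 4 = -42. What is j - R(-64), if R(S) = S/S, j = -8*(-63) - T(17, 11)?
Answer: 549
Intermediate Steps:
T(C, Z) = -46 (T(C, Z) = -4 - 42 = -46)
j = 550 (j = -8*(-63) - 1*(-46) = 504 + 46 = 550)
R(S) = 1
j - R(-64) = 550 - 1*1 = 550 - 1 = 549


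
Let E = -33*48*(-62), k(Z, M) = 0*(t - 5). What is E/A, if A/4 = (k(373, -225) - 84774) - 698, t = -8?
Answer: -3069/10684 ≈ -0.28725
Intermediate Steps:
k(Z, M) = 0 (k(Z, M) = 0*(-8 - 5) = 0*(-13) = 0)
E = 98208 (E = -1584*(-62) = 98208)
A = -341888 (A = 4*((0 - 84774) - 698) = 4*(-84774 - 698) = 4*(-85472) = -341888)
E/A = 98208/(-341888) = 98208*(-1/341888) = -3069/10684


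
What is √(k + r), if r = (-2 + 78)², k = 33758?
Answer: √39534 ≈ 198.83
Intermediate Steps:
r = 5776 (r = 76² = 5776)
√(k + r) = √(33758 + 5776) = √39534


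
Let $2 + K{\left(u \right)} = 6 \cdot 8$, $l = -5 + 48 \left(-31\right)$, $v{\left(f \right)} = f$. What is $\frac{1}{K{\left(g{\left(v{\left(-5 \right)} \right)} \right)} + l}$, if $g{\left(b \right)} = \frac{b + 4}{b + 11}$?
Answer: $- \frac{1}{1447} \approx -0.00069109$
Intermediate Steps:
$g{\left(b \right)} = \frac{4 + b}{11 + b}$
$l = -1493$ ($l = -5 - 1488 = -1493$)
$K{\left(u \right)} = 46$ ($K{\left(u \right)} = -2 + 6 \cdot 8 = -2 + 48 = 46$)
$\frac{1}{K{\left(g{\left(v{\left(-5 \right)} \right)} \right)} + l} = \frac{1}{46 - 1493} = \frac{1}{-1447} = - \frac{1}{1447}$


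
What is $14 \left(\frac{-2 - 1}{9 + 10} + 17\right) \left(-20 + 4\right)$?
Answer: $- \frac{71680}{19} \approx -3772.6$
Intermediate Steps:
$14 \left(\frac{-2 - 1}{9 + 10} + 17\right) \left(-20 + 4\right) = 14 \left(- \frac{3}{19} + 17\right) \left(-16\right) = 14 \cdot \frac{320}{19} \left(-16\right) = \frac{4480}{19} \left(-16\right) = - \frac{71680}{19}$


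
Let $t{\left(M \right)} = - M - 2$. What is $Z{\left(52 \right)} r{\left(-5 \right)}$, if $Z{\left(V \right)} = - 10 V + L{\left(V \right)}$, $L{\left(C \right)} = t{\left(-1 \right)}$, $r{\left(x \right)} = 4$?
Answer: $-2084$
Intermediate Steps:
$t{\left(M \right)} = -2 - M$ ($t{\left(M \right)} = - M - 2 = -2 - M$)
$L{\left(C \right)} = -1$ ($L{\left(C \right)} = -2 - -1 = -2 + 1 = -1$)
$Z{\left(V \right)} = -1 - 10 V$ ($Z{\left(V \right)} = - 10 V - 1 = -1 - 10 V$)
$Z{\left(52 \right)} r{\left(-5 \right)} = \left(-1 - 520\right) 4 = \left(-521\right) 4 = -2084$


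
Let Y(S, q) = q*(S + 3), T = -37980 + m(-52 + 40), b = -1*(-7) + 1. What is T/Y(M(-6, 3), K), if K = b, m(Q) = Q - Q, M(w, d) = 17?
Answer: -1899/8 ≈ -237.38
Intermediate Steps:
m(Q) = 0
b = 8 (b = 7 + 1 = 8)
K = 8
T = -37980 (T = -37980 + 0 = -37980)
Y(S, q) = q*(3 + S)
T/Y(M(-6, 3), K) = -37980*1/(8*(3 + 17)) = -37980/(8*20) = -37980/160 = -37980*1/160 = -1899/8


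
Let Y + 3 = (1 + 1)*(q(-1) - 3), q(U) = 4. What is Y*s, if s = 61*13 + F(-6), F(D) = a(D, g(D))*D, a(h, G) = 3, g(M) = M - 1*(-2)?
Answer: -775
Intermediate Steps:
g(M) = 2 + M (g(M) = M + 2 = 2 + M)
Y = -1 (Y = -3 + (1 + 1)*(4 - 3) = -3 + 2*1 = -3 + 2 = -1)
F(D) = 3*D
s = 775 (s = 61*13 + 3*(-6) = 793 - 18 = 775)
Y*s = -1*775 = -775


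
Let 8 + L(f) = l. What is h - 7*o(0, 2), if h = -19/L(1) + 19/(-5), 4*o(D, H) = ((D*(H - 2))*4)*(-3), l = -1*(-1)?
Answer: -38/35 ≈ -1.0857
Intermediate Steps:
l = 1
L(f) = -7 (L(f) = -8 + 1 = -7)
o(D, H) = -3*D*(-2 + H) (o(D, H) = (((D*(H - 2))*4)*(-3))/4 = (((D*(-2 + H))*4)*(-3))/4 = ((4*D*(-2 + H))*(-3))/4 = (-12*D*(-2 + H))/4 = -3*D*(-2 + H))
h = -38/35 (h = -19/(-7) + 19/(-5) = -19*(-⅐) + 19*(-⅕) = 19/7 - 19/5 = -38/35 ≈ -1.0857)
h - 7*o(0, 2) = -38/35 - 21*0*(2 - 1*2) = -38/35 - 21*0*(2 - 2) = -38/35 - 21*0*0 = -38/35 - 7*0 = -38/35 + 0 = -38/35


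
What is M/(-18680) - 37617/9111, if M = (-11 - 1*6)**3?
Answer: -219307739/56731160 ≈ -3.8657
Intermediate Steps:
M = -4913 (M = (-11 - 6)**3 = (-17)**3 = -4913)
M/(-18680) - 37617/9111 = -4913/(-18680) - 37617/9111 = -4913*(-1/18680) - 37617*1/9111 = 4913/18680 - 12539/3037 = -219307739/56731160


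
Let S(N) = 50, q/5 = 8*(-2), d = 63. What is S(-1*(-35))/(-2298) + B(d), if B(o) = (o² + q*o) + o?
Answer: -1158217/1149 ≈ -1008.0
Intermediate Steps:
q = -80 (q = 5*(8*(-2)) = 5*(-16) = -80)
B(o) = o² - 79*o (B(o) = (o² - 80*o) + o = o² - 79*o)
S(-1*(-35))/(-2298) + B(d) = 50/(-2298) + 63*(-79 + 63) = 50*(-1/2298) + 63*(-16) = -25/1149 - 1008 = -1158217/1149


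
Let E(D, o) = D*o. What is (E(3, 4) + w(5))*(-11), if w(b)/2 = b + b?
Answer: -352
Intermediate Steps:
w(b) = 4*b (w(b) = 2*(b + b) = 2*(2*b) = 4*b)
(E(3, 4) + w(5))*(-11) = (3*4 + 4*5)*(-11) = (12 + 20)*(-11) = 32*(-11) = -352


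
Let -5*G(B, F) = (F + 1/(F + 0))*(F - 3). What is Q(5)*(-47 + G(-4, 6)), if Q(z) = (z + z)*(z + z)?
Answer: -5070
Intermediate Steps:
Q(z) = 4*z**2 (Q(z) = (2*z)*(2*z) = 4*z**2)
G(B, F) = -(-3 + F)*(F + 1/F)/5 (G(B, F) = -(F + 1/(F + 0))*(F - 3)/5 = -(F + 1/F)*(-3 + F)/5 = -(-3 + F)*(F + 1/F)/5)
Q(5)*(-47 + G(-4, 6)) = (4*5**2)*(-47 + (1/5)*(3 - 1*6*(1 + 6**2 - 3*6))/6) = (4*25)*(-47 + (1/5)*(1/6)*(3 - 1*6*(1 + 36 - 18))) = 100*(-47 + (1/5)*(1/6)*(3 - 1*6*19)) = 100*(-47 + (1/5)*(1/6)*(3 - 114)) = 100*(-47 + (1/5)*(1/6)*(-111)) = 100*(-47 - 37/10) = 100*(-507/10) = -5070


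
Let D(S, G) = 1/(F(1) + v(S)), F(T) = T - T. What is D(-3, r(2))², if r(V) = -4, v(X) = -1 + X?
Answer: 1/16 ≈ 0.062500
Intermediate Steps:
F(T) = 0
D(S, G) = 1/(-1 + S) (D(S, G) = 1/(0 + (-1 + S)) = 1/(-1 + S))
D(-3, r(2))² = (1/(-1 - 3))² = (1/(-4))² = (-¼)² = 1/16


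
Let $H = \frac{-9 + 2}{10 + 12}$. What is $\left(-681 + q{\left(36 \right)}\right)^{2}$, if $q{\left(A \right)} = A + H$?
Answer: $\frac{201554809}{484} \approx 4.1644 \cdot 10^{5}$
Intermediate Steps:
$H = - \frac{7}{22} \approx -0.31818$
$q{\left(A \right)} = - \frac{7}{22} + A$ ($q{\left(A \right)} = A - \frac{7}{22} = - \frac{7}{22} + A$)
$\left(-681 + q{\left(36 \right)}\right)^{2} = \left(-681 + \left(- \frac{7}{22} + 36\right)\right)^{2} = \left(-681 + \frac{785}{22}\right)^{2} = \left(- \frac{14197}{22}\right)^{2} = \frac{201554809}{484}$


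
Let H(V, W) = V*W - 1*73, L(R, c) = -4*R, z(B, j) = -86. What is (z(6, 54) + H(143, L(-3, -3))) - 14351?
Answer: -12794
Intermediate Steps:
H(V, W) = -73 + V*W (H(V, W) = V*W - 73 = -73 + V*W)
(z(6, 54) + H(143, L(-3, -3))) - 14351 = (-86 + (-73 + 143*(-4*(-3)))) - 14351 = (-86 + (-73 + 143*12)) - 14351 = (-86 + (-73 + 1716)) - 14351 = (-86 + 1643) - 14351 = 1557 - 14351 = -12794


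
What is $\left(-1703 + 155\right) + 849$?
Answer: $-699$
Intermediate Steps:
$\left(-1703 + 155\right) + 849 = -1548 + 849 = -699$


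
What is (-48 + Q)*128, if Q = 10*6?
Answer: 1536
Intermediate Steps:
Q = 60
(-48 + Q)*128 = (-48 + 60)*128 = 12*128 = 1536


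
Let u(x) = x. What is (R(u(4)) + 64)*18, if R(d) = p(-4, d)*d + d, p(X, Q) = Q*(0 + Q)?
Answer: 2376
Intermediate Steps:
p(X, Q) = Q**2 (p(X, Q) = Q*Q = Q**2)
R(d) = d + d**3 (R(d) = d**2*d + d = d**3 + d = d + d**3)
(R(u(4)) + 64)*18 = ((4 + 4**3) + 64)*18 = ((4 + 64) + 64)*18 = (68 + 64)*18 = 132*18 = 2376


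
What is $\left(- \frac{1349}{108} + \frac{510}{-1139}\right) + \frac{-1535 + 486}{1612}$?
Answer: $- \frac{19813855}{1458054} \approx -13.589$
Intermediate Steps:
$\left(- \frac{1349}{108} + \frac{510}{-1139}\right) + \frac{-1535 + 486}{1612} = \left(\left(-1349\right) \frac{1}{108} + 510 \left(- \frac{1}{1139}\right)\right) - \frac{1049}{1612} = \left(- \frac{1349}{108} - \frac{30}{67}\right) - \frac{1049}{1612} = - \frac{93623}{7236} - \frac{1049}{1612} = - \frac{19813855}{1458054}$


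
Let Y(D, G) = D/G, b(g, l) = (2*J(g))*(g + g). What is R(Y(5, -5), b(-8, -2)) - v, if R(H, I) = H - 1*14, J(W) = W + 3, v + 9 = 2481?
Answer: -2487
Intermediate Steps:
v = 2472 (v = -9 + 2481 = 2472)
J(W) = 3 + W
b(g, l) = 2*g*(6 + 2*g) (b(g, l) = (2*(3 + g))*(g + g) = (6 + 2*g)*(2*g) = 2*g*(6 + 2*g))
R(H, I) = -14 + H (R(H, I) = H - 14 = -14 + H)
R(Y(5, -5), b(-8, -2)) - v = (-14 + 5/(-5)) - 1*2472 = (-14 + 5*(-1/5)) - 2472 = (-14 - 1) - 2472 = -15 - 2472 = -2487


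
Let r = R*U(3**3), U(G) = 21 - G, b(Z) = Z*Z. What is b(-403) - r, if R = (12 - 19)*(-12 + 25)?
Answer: 161863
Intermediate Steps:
b(Z) = Z**2
R = -91 (R = -7*13 = -91)
r = 546 (r = -91*(21 - 1*3**3) = -91*(21 - 1*27) = -91*(21 - 27) = -91*(-6) = 546)
b(-403) - r = (-403)**2 - 1*546 = 162409 - 546 = 161863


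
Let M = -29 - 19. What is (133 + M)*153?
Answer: 13005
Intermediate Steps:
M = -48
(133 + M)*153 = (133 - 48)*153 = 85*153 = 13005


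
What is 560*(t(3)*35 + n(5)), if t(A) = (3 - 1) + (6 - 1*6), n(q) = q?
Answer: 42000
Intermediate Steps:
t(A) = 2 (t(A) = 2 + (6 - 6) = 2 + 0 = 2)
560*(t(3)*35 + n(5)) = 560*(2*35 + 5) = 560*(70 + 5) = 560*75 = 42000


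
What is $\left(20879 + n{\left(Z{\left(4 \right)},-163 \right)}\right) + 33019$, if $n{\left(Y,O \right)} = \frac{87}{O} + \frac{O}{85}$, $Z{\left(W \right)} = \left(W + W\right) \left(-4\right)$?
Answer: $\frac{746722826}{13855} \approx 53896.0$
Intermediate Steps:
$Z{\left(W \right)} = - 8 W$ ($Z{\left(W \right)} = 2 W \left(-4\right) = - 8 W$)
$n{\left(Y,O \right)} = \frac{87}{O} + \frac{O}{85}$ ($n{\left(Y,O \right)} = \frac{87}{O} + O \frac{1}{85} = \frac{87}{O} + \frac{O}{85}$)
$\left(20879 + n{\left(Z{\left(4 \right)},-163 \right)}\right) + 33019 = \left(20879 + \left(\frac{87}{-163} + \frac{1}{85} \left(-163\right)\right)\right) + 33019 = \left(20879 + \left(87 \left(- \frac{1}{163}\right) - \frac{163}{85}\right)\right) + 33019 = \left(20879 - \frac{33964}{13855}\right) + 33019 = \frac{289244581}{13855} + 33019 = \frac{746722826}{13855}$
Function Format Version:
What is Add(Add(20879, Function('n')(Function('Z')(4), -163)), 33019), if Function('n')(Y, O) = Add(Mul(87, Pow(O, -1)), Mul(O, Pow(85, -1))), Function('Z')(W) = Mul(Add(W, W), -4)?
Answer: Rational(746722826, 13855) ≈ 53896.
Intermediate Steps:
Function('Z')(W) = Mul(-8, W) (Function('Z')(W) = Mul(Mul(2, W), -4) = Mul(-8, W))
Function('n')(Y, O) = Add(Mul(87, Pow(O, -1)), Mul(Rational(1, 85), O)) (Function('n')(Y, O) = Add(Mul(87, Pow(O, -1)), Mul(O, Rational(1, 85))) = Add(Mul(87, Pow(O, -1)), Mul(Rational(1, 85), O)))
Add(Add(20879, Function('n')(Function('Z')(4), -163)), 33019) = Add(Add(20879, Add(Mul(87, Pow(-163, -1)), Mul(Rational(1, 85), -163))), 33019) = Add(Add(20879, Add(Mul(87, Rational(-1, 163)), Rational(-163, 85))), 33019) = Add(Add(20879, Add(Rational(-87, 163), Rational(-163, 85))), 33019) = Add(Add(20879, Rational(-33964, 13855)), 33019) = Add(Rational(289244581, 13855), 33019) = Rational(746722826, 13855)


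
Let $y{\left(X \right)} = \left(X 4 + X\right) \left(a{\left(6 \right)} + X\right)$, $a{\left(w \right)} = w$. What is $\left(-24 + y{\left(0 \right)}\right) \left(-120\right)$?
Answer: $2880$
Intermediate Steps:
$y{\left(X \right)} = 5 X \left(6 + X\right)$ ($y{\left(X \right)} = \left(X 4 + X\right) \left(6 + X\right) = \left(4 X + X\right) \left(6 + X\right) = 5 X \left(6 + X\right)$)
$\left(-24 + y{\left(0 \right)}\right) \left(-120\right) = \left(-24 + 5 \cdot 0 \left(6 + 0\right)\right) \left(-120\right) = \left(-24 + 5 \cdot 0 \cdot 6\right) \left(-120\right) = \left(-24 + 0\right) \left(-120\right) = \left(-24\right) \left(-120\right) = 2880$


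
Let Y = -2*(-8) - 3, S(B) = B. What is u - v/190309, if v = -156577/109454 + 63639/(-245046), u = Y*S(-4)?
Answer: -22118751316997122/425360674900763 ≈ -52.000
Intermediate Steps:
Y = 13 (Y = 16 - 3 = 13)
u = -52 (u = 13*(-4) = -52)
v = -3777842554/2235105407 (v = -156577*1/109454 + 63639*(-1/245046) = -156577/109454 - 21213/81682 = -3777842554/2235105407 ≈ -1.6902)
u - v/190309 = -52 - (-3777842554)/(2235105407*190309) = -52 - 1*(-3777842554/425360674900763) = -52 + 3777842554/425360674900763 = -22118751316997122/425360674900763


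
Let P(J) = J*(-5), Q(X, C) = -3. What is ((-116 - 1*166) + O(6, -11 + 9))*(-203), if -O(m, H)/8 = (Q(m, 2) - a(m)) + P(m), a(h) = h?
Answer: -6090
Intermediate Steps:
P(J) = -5*J
O(m, H) = 24 + 48*m (O(m, H) = -8*((-3 - m) - 5*m) = -8*(-3 - 6*m) = 24 + 48*m)
((-116 - 1*166) + O(6, -11 + 9))*(-203) = ((-116 - 1*166) + (24 + 48*6))*(-203) = ((-116 - 166) + (24 + 288))*(-203) = (-282 + 312)*(-203) = 30*(-203) = -6090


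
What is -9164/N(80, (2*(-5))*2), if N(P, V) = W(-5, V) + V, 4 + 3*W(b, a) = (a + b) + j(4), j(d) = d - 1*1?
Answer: 13746/43 ≈ 319.67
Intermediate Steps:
j(d) = -1 + d (j(d) = d - 1 = -1 + d)
W(b, a) = -1/3 + a/3 + b/3 (W(b, a) = -4/3 + ((a + b) + (-1 + 4))/3 = -4/3 + ((a + b) + 3)/3 = -4/3 + (3 + a + b)/3 = -4/3 + (1 + a/3 + b/3) = -1/3 + a/3 + b/3)
N(P, V) = -2 + 4*V/3 (N(P, V) = (-1/3 + V/3 + (1/3)*(-5)) + V = (-1/3 + V/3 - 5/3) + V = (-2 + V/3) + V = -2 + 4*V/3)
-9164/N(80, (2*(-5))*2) = -9164/(-2 + 4*((2*(-5))*2)/3) = -9164/(-2 + 4*(-10*2)/3) = -9164/(-2 + (4/3)*(-20)) = -9164/(-2 - 80/3) = -9164/(-86/3) = -9164*(-3/86) = 13746/43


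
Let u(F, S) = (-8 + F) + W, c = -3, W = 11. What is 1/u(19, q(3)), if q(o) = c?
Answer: 1/22 ≈ 0.045455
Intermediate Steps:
q(o) = -3
u(F, S) = 3 + F (u(F, S) = (-8 + F) + 11 = 3 + F)
1/u(19, q(3)) = 1/(3 + 19) = 1/22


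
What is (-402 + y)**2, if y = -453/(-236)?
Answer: 8914947561/55696 ≈ 1.6006e+5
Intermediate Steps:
y = 453/236 (y = -453*(-1/236) = 453/236 ≈ 1.9195)
(-402 + y)**2 = (-402 + 453/236)**2 = (-94419/236)**2 = 8914947561/55696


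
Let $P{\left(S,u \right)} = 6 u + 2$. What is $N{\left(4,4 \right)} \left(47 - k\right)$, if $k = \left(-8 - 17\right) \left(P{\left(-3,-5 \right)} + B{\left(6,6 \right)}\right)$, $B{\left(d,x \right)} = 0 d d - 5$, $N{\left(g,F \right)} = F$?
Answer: $-3112$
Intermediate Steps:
$P{\left(S,u \right)} = 2 + 6 u$
$B{\left(d,x \right)} = -5$ ($B{\left(d,x \right)} = 0 d - 5 = 0 - 5 = -5$)
$k = 825$ ($k = \left(-8 - 17\right) \left(\left(2 + 6 \left(-5\right)\right) - 5\right) = - 25 \left(\left(2 - 30\right) - 5\right) = - 25 \left(-28 - 5\right) = \left(-25\right) \left(-33\right) = 825$)
$N{\left(4,4 \right)} \left(47 - k\right) = 4 \left(47 - 825\right) = 4 \left(-778\right) = -3112$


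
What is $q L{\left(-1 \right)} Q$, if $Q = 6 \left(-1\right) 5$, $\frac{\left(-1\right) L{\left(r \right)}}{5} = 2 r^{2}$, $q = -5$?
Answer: $-1500$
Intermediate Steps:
$L{\left(r \right)} = - 10 r^{2}$ ($L{\left(r \right)} = - 5 \cdot 2 r^{2} = - 10 r^{2}$)
$Q = -30$ ($Q = \left(-6\right) 5 = -30$)
$q L{\left(-1 \right)} Q = - 5 \left(- 10 \left(-1\right)^{2}\right) \left(-30\right) = - 5 \left(\left(-10\right) 1\right) \left(-30\right) = \left(-5\right) \left(-10\right) \left(-30\right) = 50 \left(-30\right) = -1500$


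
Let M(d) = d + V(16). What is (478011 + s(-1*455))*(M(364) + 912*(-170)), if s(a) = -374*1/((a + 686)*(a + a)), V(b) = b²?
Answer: -20151347278264/273 ≈ -7.3815e+10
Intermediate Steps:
M(d) = 256 + d (M(d) = d + 16² = d + 256 = 256 + d)
s(a) = -187/(a*(686 + a)) (s(a) = -374*1/(2*a*(686 + a)) = -187/(a*(686 + a)))
(478011 + s(-1*455))*(M(364) + 912*(-170)) = (478011 - 187/(((-1*455))*(686 - 1*455)))*((256 + 364) + 912*(-170)) = (478011 - 187/(-455*(686 - 455)))*(620 - 155040) = (478011 - 187*(-1/455)/231)*(-154420) = (478011 - 187*(-1/455)*1/231)*(-154420) = (478011 + 17/9555)*(-154420) = (4567395122/9555)*(-154420) = -20151347278264/273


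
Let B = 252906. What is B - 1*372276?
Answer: -119370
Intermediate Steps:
B - 1*372276 = 252906 - 1*372276 = 252906 - 372276 = -119370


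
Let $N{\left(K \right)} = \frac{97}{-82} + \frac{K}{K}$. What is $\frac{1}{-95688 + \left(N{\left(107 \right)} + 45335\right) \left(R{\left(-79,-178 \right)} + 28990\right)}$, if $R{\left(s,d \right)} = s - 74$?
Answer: $\frac{82}{107192403419} \approx 7.6498 \cdot 10^{-10}$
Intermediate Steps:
$R{\left(s,d \right)} = -74 + s$
$N{\left(K \right)} = - \frac{15}{82}$ ($N{\left(K \right)} = 97 \left(- \frac{1}{82}\right) + 1 = - \frac{97}{82} + 1 = - \frac{15}{82}$)
$\frac{1}{-95688 + \left(N{\left(107 \right)} + 45335\right) \left(R{\left(-79,-178 \right)} + 28990\right)} = \frac{1}{-95688 + \left(- \frac{15}{82} + 45335\right) \left(\left(-74 - 79\right) + 28990\right)} = \frac{1}{-95688 + \frac{3717455 \left(-153 + 28990\right)}{82}} = \frac{1}{-95688 + \frac{3717455}{82} \cdot 28837} = \frac{1}{-95688 + \frac{107200249835}{82}} = \frac{1}{\frac{107192403419}{82}} = \frac{82}{107192403419}$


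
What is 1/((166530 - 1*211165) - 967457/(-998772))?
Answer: -998772/44579220763 ≈ -2.2404e-5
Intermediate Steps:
1/((166530 - 1*211165) - 967457/(-998772)) = 1/((166530 - 211165) - 967457*(-1/998772)) = 1/(-44635 + 967457/998772) = 1/(-44579220763/998772) = -998772/44579220763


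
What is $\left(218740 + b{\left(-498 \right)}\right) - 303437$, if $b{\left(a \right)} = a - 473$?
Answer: $-85668$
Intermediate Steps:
$b{\left(a \right)} = -473 + a$
$\left(218740 + b{\left(-498 \right)}\right) - 303437 = \left(218740 - 971\right) - 303437 = 217769 - 303437 = -85668$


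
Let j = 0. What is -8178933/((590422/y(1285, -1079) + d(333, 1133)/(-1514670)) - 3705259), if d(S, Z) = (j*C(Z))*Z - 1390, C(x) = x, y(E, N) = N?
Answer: 1336706681843169/605650626983380 ≈ 2.2071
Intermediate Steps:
d(S, Z) = -1390 (d(S, Z) = (0*Z)*Z - 1390 = 0*Z - 1390 = 0 - 1390 = -1390)
-8178933/((590422/y(1285, -1079) + d(333, 1133)/(-1514670)) - 3705259) = -8178933/((590422/(-1079) - 1390/(-1514670)) - 3705259) = -8178933/((590422*(-1/1079) - 1390*(-1/1514670)) - 3705259) = -8178933/((-590422/1079 + 139/151467) - 3705259) = -8178933/(-89429299093/163432893 - 3705259) = -8178933/(-605650626983380/163432893) = -8178933*(-163432893/605650626983380) = 1336706681843169/605650626983380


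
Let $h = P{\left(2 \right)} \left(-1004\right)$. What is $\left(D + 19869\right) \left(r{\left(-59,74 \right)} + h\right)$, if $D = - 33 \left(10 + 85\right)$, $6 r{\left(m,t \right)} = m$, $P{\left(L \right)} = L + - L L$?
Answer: $33437321$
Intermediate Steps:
$P{\left(L \right)} = L - L^{2}$
$r{\left(m,t \right)} = \frac{m}{6}$
$D = -3135$ ($D = \left(-33\right) 95 = -3135$)
$h = 2008$ ($h = 2 \left(1 - 2\right) \left(-1004\right) = 2 \left(-1\right) \left(-1004\right) = \left(-2\right) \left(-1004\right) = 2008$)
$\left(D + 19869\right) \left(r{\left(-59,74 \right)} + h\right) = \left(-3135 + 19869\right) \left(\frac{1}{6} \left(-59\right) + 2008\right) = 16734 \left(- \frac{59}{6} + 2008\right) = 16734 \cdot \frac{11989}{6} = 33437321$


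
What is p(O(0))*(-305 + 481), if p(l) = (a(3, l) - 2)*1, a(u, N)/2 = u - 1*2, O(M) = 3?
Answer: 0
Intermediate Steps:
a(u, N) = -4 + 2*u (a(u, N) = 2*(u - 1*2) = 2*(u - 2) = 2*(-2 + u) = -4 + 2*u)
p(l) = 0 (p(l) = ((-4 + 2*3) - 2)*1 = ((-4 + 6) - 2)*1 = (2 - 2)*1 = 0*1 = 0)
p(O(0))*(-305 + 481) = 0*(-305 + 481) = 0*176 = 0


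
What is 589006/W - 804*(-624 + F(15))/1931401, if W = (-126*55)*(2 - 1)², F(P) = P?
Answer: -51555163633/608391315 ≈ -84.740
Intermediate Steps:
W = -6930 (W = -6930*1² = -6930*1 = -6930)
589006/W - 804*(-624 + F(15))/1931401 = 589006/(-6930) - 804*(-624 + 15)/1931401 = 589006*(-1/6930) - 804*(-609)*(1/1931401) = -26773/315 + 489636*(1/1931401) = -26773/315 + 489636/1931401 = -51555163633/608391315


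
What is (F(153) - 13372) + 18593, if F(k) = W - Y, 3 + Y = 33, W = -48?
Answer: 5143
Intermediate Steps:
Y = 30 (Y = -3 + 33 = 30)
F(k) = -78 (F(k) = -48 - 1*30 = -48 - 30 = -78)
(F(153) - 13372) + 18593 = (-78 - 13372) + 18593 = -13450 + 18593 = 5143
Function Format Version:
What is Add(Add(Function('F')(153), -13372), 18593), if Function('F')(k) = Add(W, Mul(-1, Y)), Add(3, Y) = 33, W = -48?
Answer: 5143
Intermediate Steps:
Y = 30 (Y = Add(-3, 33) = 30)
Function('F')(k) = -78 (Function('F')(k) = Add(-48, Mul(-1, 30)) = Add(-48, -30) = -78)
Add(Add(Function('F')(153), -13372), 18593) = Add(Add(-78, -13372), 18593) = Add(-13450, 18593) = 5143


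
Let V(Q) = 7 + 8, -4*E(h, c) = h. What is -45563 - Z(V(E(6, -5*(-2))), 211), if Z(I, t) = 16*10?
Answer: -45723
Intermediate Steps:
E(h, c) = -h/4
V(Q) = 15
Z(I, t) = 160
-45563 - Z(V(E(6, -5*(-2))), 211) = -45563 - 1*160 = -45563 - 160 = -45723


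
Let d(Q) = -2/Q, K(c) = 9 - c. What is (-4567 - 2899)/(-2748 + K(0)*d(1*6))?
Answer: 7466/2751 ≈ 2.7139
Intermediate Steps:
(-4567 - 2899)/(-2748 + K(0)*d(1*6)) = (-4567 - 2899)/(-2748 + (9 - 1*0)*(-2/(1*6))) = -7466/(-2748 + (9 + 0)*(-2/6)) = -7466/(-2748 + 9*(-2*1/6)) = -7466/(-2748 + 9*(-1/3)) = -7466/(-2748 - 3) = -7466/(-2751) = -7466*(-1/2751) = 7466/2751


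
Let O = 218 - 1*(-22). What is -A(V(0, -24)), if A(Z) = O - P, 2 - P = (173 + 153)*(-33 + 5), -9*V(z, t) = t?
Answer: 8890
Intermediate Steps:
O = 240 (O = 218 + 22 = 240)
V(z, t) = -t/9
P = 9130 (P = 2 - (173 + 153)*(-33 + 5) = 2 - 326*(-28) = 2 - 1*(-9128) = 2 + 9128 = 9130)
A(Z) = -8890 (A(Z) = 240 - 1*9130 = 240 - 9130 = -8890)
-A(V(0, -24)) = -1*(-8890) = 8890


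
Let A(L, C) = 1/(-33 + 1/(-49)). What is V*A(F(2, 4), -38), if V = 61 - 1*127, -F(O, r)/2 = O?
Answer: 1617/809 ≈ 1.9988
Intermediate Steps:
F(O, r) = -2*O
A(L, C) = -49/1618 (A(L, C) = 1/(-33 - 1/49) = 1/(-1618/49) = -49/1618)
V = -66 (V = 61 - 127 = -66)
V*A(F(2, 4), -38) = -66*(-49/1618) = 1617/809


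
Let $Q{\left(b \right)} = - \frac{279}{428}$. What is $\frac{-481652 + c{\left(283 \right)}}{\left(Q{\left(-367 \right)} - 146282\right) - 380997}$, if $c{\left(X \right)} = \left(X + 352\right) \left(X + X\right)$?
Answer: $\frac{52319576}{225675691} \approx 0.23184$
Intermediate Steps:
$Q{\left(b \right)} = - \frac{279}{428}$ ($Q{\left(b \right)} = \left(-279\right) \frac{1}{428} = - \frac{279}{428}$)
$c{\left(X \right)} = 2 X \left(352 + X\right)$ ($c{\left(X \right)} = \left(352 + X\right) 2 X = 2 X \left(352 + X\right)$)
$\frac{-481652 + c{\left(283 \right)}}{\left(Q{\left(-367 \right)} - 146282\right) - 380997} = \frac{-481652 + 2 \cdot 283 \left(352 + 283\right)}{\left(- \frac{279}{428} - 146282\right) - 380997} = \frac{-481652 + 2 \cdot 283 \cdot 635}{- \frac{62608975}{428} - 380997} = \frac{-481652 + 359410}{- \frac{225675691}{428}} = \left(-122242\right) \left(- \frac{428}{225675691}\right) = \frac{52319576}{225675691}$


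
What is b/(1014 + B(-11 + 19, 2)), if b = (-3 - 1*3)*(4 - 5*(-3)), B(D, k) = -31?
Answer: -114/983 ≈ -0.11597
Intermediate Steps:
b = -114 (b = (-3 - 3)*(4 + 15) = -6*19 = -114)
b/(1014 + B(-11 + 19, 2)) = -114/(1014 - 31) = -114/983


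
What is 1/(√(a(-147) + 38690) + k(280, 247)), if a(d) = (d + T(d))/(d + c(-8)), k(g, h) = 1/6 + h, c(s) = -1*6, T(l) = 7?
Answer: 50422/4569691 - 4*√100635070/4569691 ≈ 0.0022529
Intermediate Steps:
c(s) = -6
k(g, h) = ⅙ + h
a(d) = (7 + d)/(-6 + d) (a(d) = (d + 7)/(d - 6) = (7 + d)/(-6 + d))
1/(√(a(-147) + 38690) + k(280, 247)) = 1/(√((7 - 147)/(-6 - 147) + 38690) + (⅙ + 247)) = 1/(√(-140/(-153) + 38690) + 1483/6) = 1/(√(-1/153*(-140) + 38690) + 1483/6) = 1/(√(140/153 + 38690) + 1483/6) = 1/(√(5919710/153) + 1483/6) = 1/(√100635070/51 + 1483/6) = 1/(1483/6 + √100635070/51)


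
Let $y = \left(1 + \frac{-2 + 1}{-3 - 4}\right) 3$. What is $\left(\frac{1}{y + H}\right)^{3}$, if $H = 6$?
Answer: $\frac{343}{287496} \approx 0.0011931$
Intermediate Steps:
$y = \frac{24}{7}$ ($y = \left(1 - \frac{1}{-7}\right) 3 = \left(1 - - \frac{1}{7}\right) 3 = \left(1 + \frac{1}{7}\right) 3 = \frac{8}{7} \cdot 3 = \frac{24}{7} \approx 3.4286$)
$\left(\frac{1}{y + H}\right)^{3} = \left(\frac{1}{\frac{24}{7} + 6}\right)^{3} = \left(\frac{1}{\frac{66}{7}}\right)^{3} = \left(\frac{7}{66}\right)^{3} = \frac{343}{287496}$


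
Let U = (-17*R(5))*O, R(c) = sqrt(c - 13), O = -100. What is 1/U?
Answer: -I*sqrt(2)/6800 ≈ -0.00020797*I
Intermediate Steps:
R(c) = sqrt(-13 + c)
U = 3400*I*sqrt(2) (U = -17*sqrt(-13 + 5)*(-100) = -34*I*sqrt(2)*(-100) = 3400*I*sqrt(2) ≈ 4808.3*I)
1/U = 1/(3400*I*sqrt(2)) = -I*sqrt(2)/6800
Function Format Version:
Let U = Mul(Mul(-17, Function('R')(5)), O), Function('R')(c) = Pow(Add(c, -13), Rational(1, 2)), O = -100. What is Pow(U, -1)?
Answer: Mul(Rational(-1, 6800), I, Pow(2, Rational(1, 2))) ≈ Mul(-0.00020797, I)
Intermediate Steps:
Function('R')(c) = Pow(Add(-13, c), Rational(1, 2))
U = Mul(3400, I, Pow(2, Rational(1, 2))) (U = Mul(Mul(-17, Pow(Add(-13, 5), Rational(1, 2))), -100) = Mul(Mul(-17, Pow(-8, Rational(1, 2))), -100) = Mul(Mul(-17, Mul(2, I, Pow(2, Rational(1, 2)))), -100) = Mul(Mul(-34, I, Pow(2, Rational(1, 2))), -100) = Mul(3400, I, Pow(2, Rational(1, 2))) ≈ Mul(4808.3, I))
Pow(U, -1) = Pow(Mul(3400, I, Pow(2, Rational(1, 2))), -1) = Mul(Rational(-1, 6800), I, Pow(2, Rational(1, 2)))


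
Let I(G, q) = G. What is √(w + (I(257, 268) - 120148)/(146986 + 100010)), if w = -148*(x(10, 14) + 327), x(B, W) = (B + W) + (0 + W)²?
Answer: I*√137192062467687/41166 ≈ 284.53*I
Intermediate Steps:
x(B, W) = B + W + W² (x(B, W) = (B + W) + W² = B + W + W²)
w = -80956 (w = -148*((10 + 14 + 14²) + 327) = -148*((10 + 14 + 196) + 327) = -148*(220 + 327) = -148*547 = -80956)
√(w + (I(257, 268) - 120148)/(146986 + 100010)) = √(-80956 + (257 - 120148)/(146986 + 100010)) = √(-80956 - 119891/246996) = √(-19995928067/246996) = I*√137192062467687/41166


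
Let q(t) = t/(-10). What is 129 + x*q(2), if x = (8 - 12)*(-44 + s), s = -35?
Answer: 329/5 ≈ 65.800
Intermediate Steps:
q(t) = -t/10 (q(t) = t*(-1/10) = -t/10)
x = 316 (x = (8 - 12)*(-44 - 35) = -4*(-79) = 316)
129 + x*q(2) = 129 + 316*(-1/10*2) = 129 + 316*(-1/5) = 129 - 316/5 = 329/5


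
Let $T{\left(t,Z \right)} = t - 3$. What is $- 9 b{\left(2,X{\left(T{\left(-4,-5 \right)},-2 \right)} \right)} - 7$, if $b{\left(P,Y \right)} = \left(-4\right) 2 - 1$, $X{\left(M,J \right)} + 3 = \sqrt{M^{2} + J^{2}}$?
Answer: $74$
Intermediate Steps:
$T{\left(t,Z \right)} = -3 + t$
$X{\left(M,J \right)} = -3 + \sqrt{J^{2} + M^{2}}$ ($X{\left(M,J \right)} = -3 + \sqrt{M^{2} + J^{2}} = -3 + \sqrt{J^{2} + M^{2}}$)
$b{\left(P,Y \right)} = -9$ ($b{\left(P,Y \right)} = -8 - 1 = -9$)
$- 9 b{\left(2,X{\left(T{\left(-4,-5 \right)},-2 \right)} \right)} - 7 = \left(-9\right) \left(-9\right) - 7 = 81 - 7 = 74$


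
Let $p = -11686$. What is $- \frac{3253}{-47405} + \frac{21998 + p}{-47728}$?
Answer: $- \frac{2194613}{14885170} \approx -0.14744$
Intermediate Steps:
$- \frac{3253}{-47405} + \frac{21998 + p}{-47728} = - \frac{3253}{-47405} + \frac{21998 - 11686}{-47728} = \left(-3253\right) \left(- \frac{1}{47405}\right) + 10312 \left(- \frac{1}{47728}\right) = \frac{3253}{47405} - \frac{1289}{5966} = - \frac{2194613}{14885170}$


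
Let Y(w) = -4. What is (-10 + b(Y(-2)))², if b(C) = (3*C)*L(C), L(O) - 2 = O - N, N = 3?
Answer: 2500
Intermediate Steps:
L(O) = -1 + O (L(O) = 2 + (O - 1*3) = 2 + (O - 3) = 2 + (-3 + O) = -1 + O)
b(C) = 3*C*(-1 + C) (b(C) = (3*C)*(-1 + C) = 3*C*(-1 + C))
(-10 + b(Y(-2)))² = (-10 + 3*(-4)*(-1 - 4))² = (-10 + 3*(-4)*(-5))² = (-10 + 60)² = 50² = 2500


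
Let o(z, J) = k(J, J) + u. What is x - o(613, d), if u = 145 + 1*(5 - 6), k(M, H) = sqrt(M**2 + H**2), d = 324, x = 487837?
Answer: 487693 - 324*sqrt(2) ≈ 4.8724e+5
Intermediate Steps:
k(M, H) = sqrt(H**2 + M**2)
u = 144 (u = 145 + 1*(-1) = 145 - 1 = 144)
o(z, J) = 144 + sqrt(2)*sqrt(J**2) (o(z, J) = sqrt(J**2 + J**2) + 144 = sqrt(2*J**2) + 144 = sqrt(2)*sqrt(J**2) + 144 = 144 + sqrt(2)*sqrt(J**2))
x - o(613, d) = 487837 - (144 + sqrt(2)*sqrt(324**2)) = 487837 - (144 + sqrt(2)*sqrt(104976)) = 487837 - (144 + sqrt(2)*324) = 487837 - (144 + 324*sqrt(2)) = 487837 + (-144 - 324*sqrt(2)) = 487693 - 324*sqrt(2)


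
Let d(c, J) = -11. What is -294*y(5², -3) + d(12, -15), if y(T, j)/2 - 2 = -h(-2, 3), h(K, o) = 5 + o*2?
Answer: 5281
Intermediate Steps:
h(K, o) = 5 + 2*o
y(T, j) = -18 (y(T, j) = 4 + 2*(-(5 + 2*3)) = 4 + 2*(-(5 + 6)) = 4 + 2*(-1*11) = 4 + 2*(-11) = 4 - 22 = -18)
-294*y(5², -3) + d(12, -15) = -294*(-18) - 11 = 5292 - 11 = 5281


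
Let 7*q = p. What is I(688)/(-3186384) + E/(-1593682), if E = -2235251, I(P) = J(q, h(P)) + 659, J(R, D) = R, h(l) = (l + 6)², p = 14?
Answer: 3560657299291/2539041412944 ≈ 1.4024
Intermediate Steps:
h(l) = (6 + l)²
q = 2 (q = (⅐)*14 = 2)
I(P) = 661 (I(P) = 2 + 659 = 661)
I(688)/(-3186384) + E/(-1593682) = 661/(-3186384) - 2235251/(-1593682) = 661*(-1/3186384) - 2235251*(-1/1593682) = -661/3186384 + 2235251/1593682 = 3560657299291/2539041412944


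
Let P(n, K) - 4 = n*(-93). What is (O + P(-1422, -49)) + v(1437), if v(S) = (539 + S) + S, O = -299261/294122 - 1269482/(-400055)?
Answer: 15963037397134179/117664976710 ≈ 1.3567e+5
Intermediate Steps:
P(n, K) = 4 - 93*n (P(n, K) = 4 + n*(-93) = 4 - 93*n)
O = 253661725449/117664976710 (O = -299261*1/294122 - 1269482*(-1/400055) = -299261/294122 + 1269482/400055 = 253661725449/117664976710 ≈ 2.1558)
v(S) = 539 + 2*S
(O + P(-1422, -49)) + v(1437) = (253661725449/117664976710 + (4 - 93*(-1422))) + (539 + 2*1437) = (253661725449/117664976710 + (4 + 132246)) + (539 + 2874) = (253661725449/117664976710 + 132250) + 3413 = 15561446831622949/117664976710 + 3413 = 15963037397134179/117664976710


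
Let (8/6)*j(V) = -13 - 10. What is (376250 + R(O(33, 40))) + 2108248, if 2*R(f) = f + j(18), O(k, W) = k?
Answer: 19876047/8 ≈ 2.4845e+6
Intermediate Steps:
j(V) = -69/4 (j(V) = 3*(-13 - 10)/4 = (¾)*(-23) = -69/4)
R(f) = -69/8 + f/2 (R(f) = (f - 69/4)/2 = (-69/4 + f)/2 = -69/8 + f/2)
(376250 + R(O(33, 40))) + 2108248 = (376250 + (-69/8 + (½)*33)) + 2108248 = (376250 + (-69/8 + 33/2)) + 2108248 = (376250 + 63/8) + 2108248 = 3010063/8 + 2108248 = 19876047/8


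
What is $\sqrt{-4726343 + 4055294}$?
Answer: $3 i \sqrt{74561} \approx 819.18 i$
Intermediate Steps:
$\sqrt{-4726343 + 4055294} = \sqrt{-671049} = 3 i \sqrt{74561}$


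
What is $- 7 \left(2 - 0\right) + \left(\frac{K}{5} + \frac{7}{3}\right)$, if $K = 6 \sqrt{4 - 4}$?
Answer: $- \frac{35}{3} \approx -11.667$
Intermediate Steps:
$K = 0$ ($K = 6 \sqrt{0} = 6 \cdot 0 = 0$)
$- 7 \left(2 - 0\right) + \left(\frac{K}{5} + \frac{7}{3}\right) = - 7 \left(2 - 0\right) + \left(\frac{0}{5} + \frac{7}{3}\right) = - 7 \left(2 + 0\right) + \left(0 \cdot \frac{1}{5} + 7 \cdot \frac{1}{3}\right) = \left(-7\right) 2 + \left(0 + \frac{7}{3}\right) = -14 + \frac{7}{3} = - \frac{35}{3}$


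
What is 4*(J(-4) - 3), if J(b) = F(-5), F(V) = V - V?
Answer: -12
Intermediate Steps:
F(V) = 0
J(b) = 0
4*(J(-4) - 3) = 4*(0 - 3) = 4*(-3) = -12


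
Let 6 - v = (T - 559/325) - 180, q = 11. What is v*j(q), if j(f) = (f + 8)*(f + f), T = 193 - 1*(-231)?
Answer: -2469126/25 ≈ -98765.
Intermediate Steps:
T = 424 (T = 193 + 231 = 424)
v = -5907/25 (v = 6 - ((424 - 559/325) - 180) = 6 - ((424 - 559*1/325) - 180) = 6 - ((424 - 43/25) - 180) = 6 - (10557/25 - 180) = 6 - 1*6057/25 = 6 - 6057/25 = -5907/25 ≈ -236.28)
j(f) = 2*f*(8 + f) (j(f) = (8 + f)*(2*f) = 2*f*(8 + f))
v*j(q) = -11814*11*(8 + 11)/25 = -11814*11*19/25 = -5907/25*418 = -2469126/25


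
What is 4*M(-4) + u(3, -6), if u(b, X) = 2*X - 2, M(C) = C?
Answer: -30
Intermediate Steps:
u(b, X) = -2 + 2*X
4*M(-4) + u(3, -6) = 4*(-4) + (-2 + 2*(-6)) = -16 + (-2 - 12) = -16 - 14 = -30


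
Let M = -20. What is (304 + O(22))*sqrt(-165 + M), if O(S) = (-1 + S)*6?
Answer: 430*I*sqrt(185) ≈ 5848.6*I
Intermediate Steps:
O(S) = -6 + 6*S
(304 + O(22))*sqrt(-165 + M) = (304 + (-6 + 6*22))*sqrt(-165 - 20) = (304 + (-6 + 132))*sqrt(-185) = (304 + 126)*(I*sqrt(185)) = 430*(I*sqrt(185)) = 430*I*sqrt(185)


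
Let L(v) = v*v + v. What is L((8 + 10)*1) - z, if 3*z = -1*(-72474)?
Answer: -23816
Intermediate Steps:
z = 24158 (z = (-1*(-72474))/3 = (⅓)*72474 = 24158)
L(v) = v + v² (L(v) = v² + v = v + v²)
L((8 + 10)*1) - z = ((8 + 10)*1)*(1 + (8 + 10)*1) - 1*24158 = (18*1)*(1 + 18*1) - 24158 = 18*(1 + 18) - 24158 = 18*19 - 24158 = 342 - 24158 = -23816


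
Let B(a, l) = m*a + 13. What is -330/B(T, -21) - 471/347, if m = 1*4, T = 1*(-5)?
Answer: 111213/2429 ≈ 45.786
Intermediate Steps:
T = -5
m = 4
B(a, l) = 13 + 4*a (B(a, l) = 4*a + 13 = 13 + 4*a)
-330/B(T, -21) - 471/347 = -330/(13 + 4*(-5)) - 471/347 = -330/(13 - 20) - 471*1/347 = -330/(-7) - 471/347 = -330*(-⅐) - 471/347 = 330/7 - 471/347 = 111213/2429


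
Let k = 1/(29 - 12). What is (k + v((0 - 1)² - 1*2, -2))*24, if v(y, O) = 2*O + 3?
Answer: -384/17 ≈ -22.588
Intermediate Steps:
k = 1/17 ≈ 0.058824
v(y, O) = 3 + 2*O
(k + v((0 - 1)² - 1*2, -2))*24 = (1/17 + (3 + 2*(-2)))*24 = (1/17 + (3 - 4))*24 = (1/17 - 1)*24 = -16/17*24 = -384/17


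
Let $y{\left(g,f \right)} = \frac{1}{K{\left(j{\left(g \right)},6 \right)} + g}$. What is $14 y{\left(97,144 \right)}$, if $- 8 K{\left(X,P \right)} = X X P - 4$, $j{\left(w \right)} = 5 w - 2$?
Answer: $- \frac{56}{699477} \approx -8.006 \cdot 10^{-5}$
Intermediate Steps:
$j{\left(w \right)} = -2 + 5 w$
$K{\left(X,P \right)} = \frac{1}{2} - \frac{P X^{2}}{8}$ ($K{\left(X,P \right)} = - \frac{X X P - 4}{8} = - \frac{X^{2} P - 4}{8} = - \frac{P X^{2} - 4}{8} = - \frac{-4 + P X^{2}}{8} = \frac{1}{2} - \frac{P X^{2}}{8}$)
$y{\left(g,f \right)} = \frac{1}{\frac{1}{2} + g - \frac{3 \left(-2 + 5 g\right)^{2}}{4}}$ ($y{\left(g,f \right)} = \frac{1}{\left(\frac{1}{2} - \frac{3 \left(-2 + 5 g\right)^{2}}{4}\right) + g} = \frac{1}{\frac{1}{2} + g - \frac{3 \left(-2 + 5 g\right)^{2}}{4}}$)
$14 y{\left(97,144 \right)} = 14 \left(- \frac{4}{10 - 6208 + 75 \cdot 97^{2}}\right) = 14 \left(- \frac{4}{10 - 6208 + 75 \cdot 9409}\right) = 14 \left(- \frac{4}{10 - 6208 + 705675}\right) = 14 \left(- \frac{4}{699477}\right) = - \frac{56}{699477}$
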